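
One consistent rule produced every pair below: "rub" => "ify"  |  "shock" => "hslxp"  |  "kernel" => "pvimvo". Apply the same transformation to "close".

Each pair mirrors across the alphabet (r↔i, u↔f, b↔y): positions sum to 25. Letters are reflected about the middle of the alphabet (position → 25−position): Atbash.
On close: c↔x, l↔o, o↔l, s↔h, e↔v.

xolhv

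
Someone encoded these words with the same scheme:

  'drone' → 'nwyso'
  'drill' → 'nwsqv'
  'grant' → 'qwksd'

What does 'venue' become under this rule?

fjxzo

It's a Vigenère-style cipher with numeric key [10,5]: position i shifts by key[i mod 2].
Applying it to venue: v+10=f, e+5=j, n+10=x, u+5=z, e+10=o.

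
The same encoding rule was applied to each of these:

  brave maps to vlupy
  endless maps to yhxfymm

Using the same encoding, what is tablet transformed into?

Compare letters: b→v is +20, r→l is +20, a→u is +20 — a constant shift. Every letter moves 20 places later in the alphabet, wrapping around z→a.
For tablet: t+20=n, a+20=u, b+20=v, l+20=f, e+20=y, t+20=n.

nuvfyn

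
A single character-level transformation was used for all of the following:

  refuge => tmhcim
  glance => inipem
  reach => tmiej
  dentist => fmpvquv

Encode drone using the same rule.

The shift depends on letter class: consonant r→t is +2, but vowel e→m is +8. Vowels shift forward by 8 and consonants shift forward by 2.
On drone: d(cons)+2=f, r(cons)+2=t, o(vowel)+8=w, n(cons)+2=p, e(vowel)+8=m.

ftwpm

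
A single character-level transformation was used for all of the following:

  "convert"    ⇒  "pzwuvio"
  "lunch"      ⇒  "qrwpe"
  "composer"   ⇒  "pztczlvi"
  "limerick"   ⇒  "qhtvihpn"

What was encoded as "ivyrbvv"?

refugee

Each letter's alphabet position (a=0..z=25) is mapped through 3·x+9 mod 26 — an affine cipher.
Undoing it on ivyrbvv: i(8)→9·(8−9)≡17=r; v(21)→9·(21−9)≡4=e; y(24)→9·(24−9)≡5=f; r(17)→9·(17−9)≡20=u; b(1)→9·(1−9)≡6=g; v(21)→9·(21−9)≡4=e; v(21)→9·(21−9)≡4=e (all mod 26).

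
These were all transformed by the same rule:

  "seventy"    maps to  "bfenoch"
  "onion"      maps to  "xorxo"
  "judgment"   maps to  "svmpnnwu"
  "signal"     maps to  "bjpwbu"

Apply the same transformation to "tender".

cfwmfa

Shifts by position in seventy: pos 0: s→b (+9), pos 1: e→f (+1), pos 2: v→e (+9), pos 3: e→n (+9), pos 4: n→o (+1), pos 5: t→c (+9) — repeating every 3. It's a Vigenère-style cipher with numeric key [9,1,9]: position i shifts by key[i mod 3].
Applying it to tender: t+9=c, e+1=f, n+9=w, d+9=m, e+1=f, r+9=a.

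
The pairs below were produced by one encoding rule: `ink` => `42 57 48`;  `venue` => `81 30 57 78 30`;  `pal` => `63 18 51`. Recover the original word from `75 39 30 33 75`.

theft

i(#9)→42 and n(#14)→57: differences scale by 3, so n = 3·pos + 15. Each letter becomes 3×(its alphabet position, a=1..z=26) + 15.
Undoing it on 75 39 30 33 75: 75→(75−15)÷3=20=t, 39→(39−15)÷3=8=h, 30→(30−15)÷3=5=e, 33→(33−15)÷3=6=f, 75→(75−15)÷3=20=t.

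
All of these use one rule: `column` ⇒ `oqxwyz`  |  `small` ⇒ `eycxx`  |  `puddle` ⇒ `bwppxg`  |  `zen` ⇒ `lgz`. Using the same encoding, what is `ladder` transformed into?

The shift depends on letter class: consonant c→o is +12, but vowel o→q is +2. Vowels shift forward by 2 and consonants shift forward by 12.
Applying it to ladder: l(cons)+12=x, a(vowel)+2=c, d(cons)+12=p, d(cons)+12=p, e(vowel)+2=g, r(cons)+12=d.

xcppgd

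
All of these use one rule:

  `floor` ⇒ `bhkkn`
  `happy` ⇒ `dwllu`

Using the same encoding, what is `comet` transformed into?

ykiap

Each letter is shifted forward by 22 in the alphabet (a Caesar shift of +22).
Applying it to comet: c+22=y, o+22=k, m+22=i, e+22=a, t+22=p.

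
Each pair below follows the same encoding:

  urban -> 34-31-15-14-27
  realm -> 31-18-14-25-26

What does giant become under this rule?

u is letter #21 and maps to 34: an offset of 13. Each letter is replaced by its alphabet position (a=1..z=26) + 13.
For giant: g=7→20, i=9→22, a=1→14, n=14→27, t=20→33.

20-22-14-27-33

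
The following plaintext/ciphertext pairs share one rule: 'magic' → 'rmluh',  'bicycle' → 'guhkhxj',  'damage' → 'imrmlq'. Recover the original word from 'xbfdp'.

Shifts by position in magic: pos 0: m→r (+5), pos 1: a→m (+12), pos 2: g→l (+5), pos 3: i→u (+12) — repeating every 2. The shifts repeat in a cycle of length 2: positions 0,1,… shift by +5, +12, then the pattern repeats.
Undoing it on xbfdp: x−5=s, b−12=p, f−5=a, d−12=r, p−5=k.

spark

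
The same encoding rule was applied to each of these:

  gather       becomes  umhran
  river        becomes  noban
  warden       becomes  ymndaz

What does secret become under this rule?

kagnah

g(6)→u(20) and a(0)→m(12) fit y≡23x+12 (mod 26); the inverse of 23 mod 26 is 17. Each letter's alphabet position (a=0..z=25) is mapped through 23·x+12 mod 26 — an affine cipher.
For secret: s(18)→23·18+12≡10=k; e(4)→23·4+12≡0=a; c(2)→23·2+12≡6=g; r(17)→23·17+12≡13=n; e(4)→23·4+12≡0=a; t(19)→23·19+12≡7=h (all mod 26).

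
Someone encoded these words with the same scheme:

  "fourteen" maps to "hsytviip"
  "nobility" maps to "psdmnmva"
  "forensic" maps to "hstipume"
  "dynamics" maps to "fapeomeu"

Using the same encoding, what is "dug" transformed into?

fyi

The shift depends on letter class: consonant f→h is +2, but vowel o→s is +4. The rule splits by letter class: vowels +4, consonants +2.
On dug: d(cons)+2=f, u(vowel)+4=y, g(cons)+2=i.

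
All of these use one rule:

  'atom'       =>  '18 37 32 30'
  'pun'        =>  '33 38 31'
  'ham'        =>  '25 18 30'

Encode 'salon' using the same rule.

a is letter #1 and maps to 18: an offset of 17. Letters become their 1-based position plus 17 (so a→18, b→19, …).
For salon: s=19→36, a=1→18, l=12→29, o=15→32, n=14→31.

36 18 29 32 31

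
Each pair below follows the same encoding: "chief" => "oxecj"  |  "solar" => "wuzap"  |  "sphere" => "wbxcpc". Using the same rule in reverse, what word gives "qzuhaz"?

global

This is an affine cipher: with a=0,…,z=25, each position x becomes (7x+0) mod 26.
Undoing it on qzuhaz: q(16)→15·(16−0)≡6=g; z(25)→15·(25−0)≡11=l; u(20)→15·(20−0)≡14=o; h(7)→15·(7−0)≡1=b; a(0)→15·(0−0)≡0=a; z(25)→15·(25−0)≡11=l (all mod 26).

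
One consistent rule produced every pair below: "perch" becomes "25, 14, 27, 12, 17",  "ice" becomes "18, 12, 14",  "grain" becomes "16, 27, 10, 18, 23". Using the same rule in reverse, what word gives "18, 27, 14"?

p is letter #16 and maps to 25: an offset of 9. Letters become their 1-based position plus 9 (so a→10, b→11, …).
Reversing it on 18, 27, 14: 18→(18−9)÷1=9=i, 27→(27−9)÷1=18=r, 14→(14−9)÷1=5=e.

ire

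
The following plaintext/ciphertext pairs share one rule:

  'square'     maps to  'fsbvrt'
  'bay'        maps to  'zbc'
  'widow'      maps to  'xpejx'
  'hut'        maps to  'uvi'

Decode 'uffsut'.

The word is reversed, then every letter is shifted forward by 1.
Reversing it on uffsut: shift back: u−1=t, f−1=e, f−1=e, s−1=r, u−1=t, t−1=s → teerts; then reverse → street.

street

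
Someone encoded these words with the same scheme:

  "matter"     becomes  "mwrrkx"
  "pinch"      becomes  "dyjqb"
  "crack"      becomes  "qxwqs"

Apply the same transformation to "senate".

m(12)→m(12) and a(0)→w(22) fit y≡23x+22 (mod 26); the inverse of 23 mod 26 is 17. Each letter's alphabet position (a=0..z=25) is mapped through 23·x+22 mod 26 — an affine cipher.
For senate: s(18)→23·18+22≡20=u; e(4)→23·4+22≡10=k; n(13)→23·13+22≡9=j; a(0)→23·0+22≡22=w; t(19)→23·19+22≡17=r; e(4)→23·4+22≡10=k (all mod 26).

ukjwrk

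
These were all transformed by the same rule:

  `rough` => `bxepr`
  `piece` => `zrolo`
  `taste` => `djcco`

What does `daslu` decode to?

trick

Shifts by position in rough: pos 0: r→b (+10), pos 1: o→x (+9), pos 2: u→e (+10), pos 3: g→p (+9) — repeating every 2. The shifts repeat in a cycle of length 2: positions 0,1,… shift by +10, +9, then the pattern repeats.
Undoing it on daslu: d−10=t, a−9=r, s−10=i, l−9=c, u−10=k.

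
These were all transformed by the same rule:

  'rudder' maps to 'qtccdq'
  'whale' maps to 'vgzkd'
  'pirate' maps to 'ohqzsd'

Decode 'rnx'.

Compare letters: r→q is +25, u→t is +25, d→c is +25 — a constant shift. Every letter moves 25 places later in the alphabet, wrapping around z→a.
Undoing it on rnx: r−25=s, n−25=o, x−25=y.

soy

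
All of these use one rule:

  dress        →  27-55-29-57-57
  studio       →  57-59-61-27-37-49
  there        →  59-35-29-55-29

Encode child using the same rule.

25-35-37-43-27

Each letter becomes 2×(its alphabet position, a=1..z=26) + 19.
For child: c=3→25, h=8→35, i=9→37, l=12→43, d=4→27.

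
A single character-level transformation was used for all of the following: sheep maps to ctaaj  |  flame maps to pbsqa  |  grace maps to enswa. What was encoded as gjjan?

s(18)→c(2) and h(7)→t(19) fit y≡15x+18 (mod 26); the inverse of 15 mod 26 is 7. Treating letters as 0–25, the rule is x ↦ 15x + 18 (mod 26).
Reversing it on gjjan: g(6)→7·(6−18)≡20=u; j(9)→7·(9−18)≡15=p; j(9)→7·(9−18)≡15=p; a(0)→7·(0−18)≡4=e; n(13)→7·(13−18)≡17=r (all mod 26).

upper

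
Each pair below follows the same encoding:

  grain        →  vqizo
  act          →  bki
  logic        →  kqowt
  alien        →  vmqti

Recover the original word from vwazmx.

Read the word backwards and shift each letter +8.
Undoing it on vwazmx: shift back: v−8=n, w−8=o, a−8=s, z−8=r, m−8=e, x−8=p → nosrep; then reverse → person.

person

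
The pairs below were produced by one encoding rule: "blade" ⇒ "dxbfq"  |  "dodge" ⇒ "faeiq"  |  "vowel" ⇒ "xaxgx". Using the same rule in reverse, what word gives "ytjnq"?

while

Shifts by position in blade: pos 0: b→d (+2), pos 1: l→x (+12), pos 2: a→b (+1), pos 3: d→f (+2), pos 4: e→q (+12) — repeating every 3. A repeating key of period 3 is used — shifts +2, +12, +1 over and over.
Reversing it on ytjnq: y−2=w, t−12=h, j−1=i, n−2=l, q−12=e.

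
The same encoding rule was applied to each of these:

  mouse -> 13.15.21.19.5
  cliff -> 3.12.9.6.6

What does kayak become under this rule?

m is letter #13 and maps to 13: an offset of 0. Letters become their 1-indexed alphabet positions: a=1 … z=26.
Applying it to kayak: k=11→11, a=1→1, y=25→25, a=1→1, k=11→11.

11.1.25.1.11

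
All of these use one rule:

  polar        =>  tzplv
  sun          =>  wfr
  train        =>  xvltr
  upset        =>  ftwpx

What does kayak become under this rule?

olclo

The shift depends on letter class: consonant p→t is +4, but vowel o→z is +11. Vowels shift forward by 11 and consonants shift forward by 4.
On kayak: k(cons)+4=o, a(vowel)+11=l, y(cons)+4=c, a(vowel)+11=l, k(cons)+4=o.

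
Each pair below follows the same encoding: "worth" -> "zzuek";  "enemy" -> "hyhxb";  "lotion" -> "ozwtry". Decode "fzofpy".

column

Shifts by position in worth: pos 0: w→z (+3), pos 1: o→z (+11), pos 2: r→u (+3), pos 3: t→e (+11) — repeating every 2. It's a Vigenère-style cipher with numeric key [3,11]: position i shifts by key[i mod 2].
Undoing it on fzofpy: f−3=c, z−11=o, o−3=l, f−11=u, p−3=m, y−11=n.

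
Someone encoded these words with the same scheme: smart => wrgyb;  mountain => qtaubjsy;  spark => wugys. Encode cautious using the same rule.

gfaaqxed

In smart: s→w is +4, m→r is +5, a→g is +6, r→y is +7 — the shift increases by 1 each position. Each letter shifts forward by (position + 4), i.e. 4, 5, 6, … — the shift grows by one for each successive letter.
Applying it to cautious: c+4=g, a+5=f, u+6=a, t+7=a, i+8=q, o+9=x, u+10=e, s+11=d.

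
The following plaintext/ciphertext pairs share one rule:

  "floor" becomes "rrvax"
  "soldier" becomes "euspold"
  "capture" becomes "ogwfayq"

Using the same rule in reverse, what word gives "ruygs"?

It's a Vigenère-style cipher with numeric key [12,6,7]: position i shifts by key[i mod 3].
Reversing it on ruygs: r−12=f, u−6=o, y−7=r, g−12=u, s−6=m.

forum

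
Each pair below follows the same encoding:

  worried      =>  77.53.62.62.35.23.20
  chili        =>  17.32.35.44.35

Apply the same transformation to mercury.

47.23.62.17.71.62.83

w(#23)→77 and o(#15)→53: differences scale by 3, so n = 3·pos + 8. The formula is n = 3×(alphabet index, a=1) + 8.
Applying it to mercury: m=13→47, e=5→23, r=18→62, c=3→17, u=21→71, r=18→62, y=25→83.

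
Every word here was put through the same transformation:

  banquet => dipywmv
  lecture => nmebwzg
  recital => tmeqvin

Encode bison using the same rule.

dquwp

It's a Vigenère-style cipher with numeric key [2,8]: position i shifts by key[i mod 2].
Applying it to bison: b+2=d, i+8=q, s+2=u, o+8=w, n+2=p.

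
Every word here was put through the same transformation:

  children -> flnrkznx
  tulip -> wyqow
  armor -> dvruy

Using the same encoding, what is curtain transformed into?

fywzhqw

In children: c→f is +3, h→l is +4, i→n is +5, l→r is +6 — the shift increases by 1 each position. Letter i (0-indexed) is shifted by i+3, so successive shifts are 3, 4, 5, ….
For curtain: c+3=f, u+4=y, r+5=w, t+6=z, a+7=h, i+8=q, n+9=w.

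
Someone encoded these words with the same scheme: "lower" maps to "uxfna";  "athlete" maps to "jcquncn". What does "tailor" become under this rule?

Compare letters: l→u is +9, o→x is +9, w→f is +9 — a constant shift. It's a constant shift of +9 (ROT9).
For tailor: t+9=c, a+9=j, i+9=r, l+9=u, o+9=x, r+9=a.

cjruxa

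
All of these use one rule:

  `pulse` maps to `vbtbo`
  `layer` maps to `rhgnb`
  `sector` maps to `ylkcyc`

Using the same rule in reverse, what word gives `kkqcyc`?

editor

In pulse: p→v is +6, u→b is +7, l→t is +8, s→b is +9 — the shift increases by 1 each position. Letter i (0-indexed) is shifted by i+6, so successive shifts are 6, 7, 8, ….
Reversing it on kkqcyc: k−6=e, k−7=d, q−8=i, c−9=t, y−10=o, c−11=r.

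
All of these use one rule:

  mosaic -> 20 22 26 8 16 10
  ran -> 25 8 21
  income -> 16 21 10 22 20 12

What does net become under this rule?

Letters become their 1-based position plus 7 (so a→8, b→9, …).
Applying it to net: n=14→21, e=5→12, t=20→27.

21 12 27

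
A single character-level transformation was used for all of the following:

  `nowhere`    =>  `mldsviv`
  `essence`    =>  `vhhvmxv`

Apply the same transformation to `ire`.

riv

Letters are reflected about the middle of the alphabet (position → 25−position): Atbash.
For ire: i↔r, r↔i, e↔v.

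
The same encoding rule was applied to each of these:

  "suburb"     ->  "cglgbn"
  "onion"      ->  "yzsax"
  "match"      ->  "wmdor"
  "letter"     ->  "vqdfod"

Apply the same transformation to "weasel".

gqkeox

Shifts by position in suburb: pos 0: s→c (+10), pos 1: u→g (+12), pos 2: b→l (+10), pos 3: u→g (+12) — repeating every 2. It's a Vigenère-style cipher with numeric key [10,12]: position i shifts by key[i mod 2].
For weasel: w+10=g, e+12=q, a+10=k, s+12=e, e+10=o, l+12=x.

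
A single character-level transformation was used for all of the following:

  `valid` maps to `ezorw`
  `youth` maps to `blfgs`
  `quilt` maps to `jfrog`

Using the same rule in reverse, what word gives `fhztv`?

Each pair mirrors across the alphabet (v↔e, a↔z, l↔o): positions sum to 25. Each letter is replaced by its mirror in the alphabet: a↔z, b↔y, c↔x, and so on (the Atbash cipher).
Undoing it on fhztv: f↔u, h↔s, z↔a, t↔g, v↔e.

usage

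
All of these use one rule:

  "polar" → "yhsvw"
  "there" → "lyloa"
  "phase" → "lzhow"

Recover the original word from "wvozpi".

bishop

Read the word backwards and shift each letter +7.
Decoding wvozpi: shift back: w−7=p, v−7=o, o−7=h, z−7=s, p−7=i, i−7=b → pohsib; then reverse → bishop.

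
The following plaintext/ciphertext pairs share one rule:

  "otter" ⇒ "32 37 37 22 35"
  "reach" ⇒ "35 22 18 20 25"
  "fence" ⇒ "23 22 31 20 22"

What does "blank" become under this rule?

19 29 18 31 28

The number is (letter's place in the alphabet, a=1) + 17.
On blank: b=2→19, l=12→29, a=1→18, n=14→31, k=11→28.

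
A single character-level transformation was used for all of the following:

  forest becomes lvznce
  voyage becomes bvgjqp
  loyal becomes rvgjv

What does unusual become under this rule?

In forest: f→l is +6, o→v is +7, r→z is +8, e→n is +9 — the shift increases by 1 each position. Each letter shifts forward by (position + 6), i.e. 6, 7, 8, … — the shift grows by one for each successive letter.
For unusual: u+6=a, n+7=u, u+8=c, s+9=b, u+10=e, a+11=l, l+12=x.

aucbelx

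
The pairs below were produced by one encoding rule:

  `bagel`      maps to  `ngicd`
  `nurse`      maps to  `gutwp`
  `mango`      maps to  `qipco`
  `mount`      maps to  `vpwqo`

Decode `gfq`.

ode

The output letters match the input read backwards, each shifted +2: bagel reversed is legab. The word is reversed, then every letter is shifted forward by 2.
Decoding gfq: shift back: g−2=e, f−2=d, q−2=o → edo; then reverse → ode.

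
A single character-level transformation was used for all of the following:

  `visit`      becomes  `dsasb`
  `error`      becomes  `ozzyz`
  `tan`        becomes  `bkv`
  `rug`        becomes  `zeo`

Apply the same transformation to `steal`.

The shift depends on letter class: consonant v→d is +8, but vowel i→s is +10. The rule splits by letter class: vowels +10, consonants +8.
On steal: s(cons)+8=a, t(cons)+8=b, e(vowel)+10=o, a(vowel)+10=k, l(cons)+8=t.

abokt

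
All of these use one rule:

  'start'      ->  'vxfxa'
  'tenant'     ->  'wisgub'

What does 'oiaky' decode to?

lever

The shift increases by 1 at each position, starting from +3: 3, 4, 5, ….
Decoding oiaky: o−3=l, i−4=e, a−5=v, k−6=e, y−7=r.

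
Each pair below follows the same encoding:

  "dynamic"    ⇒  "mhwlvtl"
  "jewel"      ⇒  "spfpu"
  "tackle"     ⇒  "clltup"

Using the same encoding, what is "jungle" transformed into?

sfwpup

The shift depends on letter class: consonant d→m is +9, but vowel a→l is +11. The rule splits by letter class: vowels +11, consonants +9.
For jungle: j(cons)+9=s, u(vowel)+11=f, n(cons)+9=w, g(cons)+9=p, l(cons)+9=u, e(vowel)+11=p.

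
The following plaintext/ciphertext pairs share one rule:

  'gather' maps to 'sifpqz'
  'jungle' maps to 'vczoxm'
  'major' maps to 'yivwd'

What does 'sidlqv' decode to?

The shifts repeat in a cycle of length 2: positions 0,1,… shift by +12, +8, then the pattern repeats.
Undoing it on sidlqv: s−12=g, i−8=a, d−12=r, l−8=d, q−12=e, v−8=n.

garden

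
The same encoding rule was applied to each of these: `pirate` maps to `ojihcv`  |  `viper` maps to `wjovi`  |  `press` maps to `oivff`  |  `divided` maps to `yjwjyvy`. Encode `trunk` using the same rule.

p(15)→o(14) and i(8)→j(9) fit y≡23x+7 (mod 26); the inverse of 23 mod 26 is 17. This is an affine cipher: with a=0,…,z=25, each position x becomes (23x+7) mod 26.
Applying it to trunk: t(19)→23·19+7≡2=c; r(17)→23·17+7≡8=i; u(20)→23·20+7≡25=z; n(13)→23·13+7≡20=u; k(10)→23·10+7≡3=d (all mod 26).

cizud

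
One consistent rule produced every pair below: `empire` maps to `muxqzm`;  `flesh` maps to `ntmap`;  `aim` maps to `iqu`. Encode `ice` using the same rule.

Compare letters: e→m is +8, m→u is +8, p→x is +8 — a constant shift. Each letter is shifted forward by 8 in the alphabet (a Caesar shift of +8).
For ice: i+8=q, c+8=k, e+8=m.

qkm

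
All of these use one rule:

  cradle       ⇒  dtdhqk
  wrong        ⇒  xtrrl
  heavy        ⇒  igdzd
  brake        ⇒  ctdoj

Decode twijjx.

In cradle: c→d is +1, r→t is +2, a→d is +3, d→h is +4 — the shift increases by 1 each position. Each letter shifts forward by (position + 1), i.e. 1, 2, 3, … — the shift grows by one for each successive letter.
Undoing it on twijjx: t−1=s, w−2=u, i−3=f, j−4=f, j−5=e, x−6=r.

suffer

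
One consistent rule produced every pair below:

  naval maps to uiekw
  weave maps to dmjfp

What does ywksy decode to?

In naval: n→u is +7, a→i is +8, v→e is +9, a→k is +10 — the shift increases by 1 each position. The shift increases by 1 at each position, starting from +7: 7, 8, 9, ….
Decoding ywksy: y−7=r, w−8=o, k−9=b, s−10=i, y−11=n.

robin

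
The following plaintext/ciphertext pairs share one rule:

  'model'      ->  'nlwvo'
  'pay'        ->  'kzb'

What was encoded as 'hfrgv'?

suite

Letters are reflected about the middle of the alphabet (position → 25−position): Atbash.
Undoing it on hfrgv: h↔s, f↔u, r↔i, g↔t, v↔e.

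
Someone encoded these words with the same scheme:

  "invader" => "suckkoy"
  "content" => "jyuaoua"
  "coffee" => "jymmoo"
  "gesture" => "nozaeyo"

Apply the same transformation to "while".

dosso

Two shifts are in play — +10 for a/e/i/o/u, +7 for every other letter.
On while: w(cons)+7=d, h(cons)+7=o, i(vowel)+10=s, l(cons)+7=s, e(vowel)+10=o.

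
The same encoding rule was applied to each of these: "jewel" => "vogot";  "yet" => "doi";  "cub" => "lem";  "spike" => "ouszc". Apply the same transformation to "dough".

rqeyn

The output letters match the input read backwards, each shifted +10: jewel reversed is lewej. The word is reversed, then every letter is shifted forward by 10.
On dough: reverse → hguod; then shift: h+10=r, g+10=q, u+10=e, o+10=y, d+10=n.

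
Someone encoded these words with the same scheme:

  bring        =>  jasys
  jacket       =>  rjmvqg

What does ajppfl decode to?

In bring: b→j is +8, r→a is +9, i→s is +10, n→y is +11 — the shift increases by 1 each position. The shift increases by 1 at each position, starting from +8: 8, 9, 10, ….
Undoing it on ajppfl: a−8=s, j−9=a, p−10=f, p−11=e, f−12=t, l−13=y.

safety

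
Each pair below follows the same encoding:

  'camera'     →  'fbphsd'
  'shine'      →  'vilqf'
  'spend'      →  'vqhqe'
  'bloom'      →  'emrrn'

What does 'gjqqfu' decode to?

Shifts by position in camera: pos 0: c→f (+3), pos 1: a→b (+1), pos 2: m→p (+3), pos 3: e→h (+3), pos 4: r→s (+1), pos 5: a→d (+3) — repeating every 3. It's a Vigenère-style cipher with numeric key [3,1,3]: position i shifts by key[i mod 3].
Undoing it on gjqqfu: g−3=d, j−1=i, q−3=n, q−3=n, f−1=e, u−3=r.

dinner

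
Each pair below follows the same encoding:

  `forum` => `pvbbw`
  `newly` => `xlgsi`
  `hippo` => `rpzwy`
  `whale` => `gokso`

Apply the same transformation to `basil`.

lhcpv

Shifts by position in forum: pos 0: f→p (+10), pos 1: o→v (+7), pos 2: r→b (+10), pos 3: u→b (+7) — repeating every 2. The shifts repeat in a cycle of length 2: positions 0,1,… shift by +10, +7, then the pattern repeats.
On basil: b+10=l, a+7=h, s+10=c, i+7=p, l+10=v.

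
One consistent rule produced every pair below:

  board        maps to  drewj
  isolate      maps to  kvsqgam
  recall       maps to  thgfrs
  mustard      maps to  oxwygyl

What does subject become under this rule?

In board: b→d is +2, o→r is +3, a→e is +4, r→w is +5 — the shift increases by 1 each position. Letter i (0-indexed) is shifted by i+2, so successive shifts are 2, 3, 4, ….
For subject: s+2=u, u+3=x, b+4=f, j+5=o, e+6=k, c+7=j, t+8=b.

uxfokjb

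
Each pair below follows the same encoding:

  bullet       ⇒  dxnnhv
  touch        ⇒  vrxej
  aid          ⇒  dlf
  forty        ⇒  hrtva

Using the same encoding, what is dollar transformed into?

frnndt

The rule splits by letter class: vowels +3, consonants +2.
For dollar: d(cons)+2=f, o(vowel)+3=r, l(cons)+2=n, l(cons)+2=n, a(vowel)+3=d, r(cons)+2=t.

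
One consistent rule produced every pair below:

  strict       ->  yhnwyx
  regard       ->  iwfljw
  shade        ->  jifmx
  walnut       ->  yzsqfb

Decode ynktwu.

The output letters match the input read backwards, each shifted +5: strict reversed is tcirts. Two steps: reverse the string, then apply a Caesar shift of +5.
Undoing it on ynktwu: shift back: y−5=t, n−5=i, k−5=f, t−5=o, w−5=r, u−5=p → tiforp; then reverse → profit.

profit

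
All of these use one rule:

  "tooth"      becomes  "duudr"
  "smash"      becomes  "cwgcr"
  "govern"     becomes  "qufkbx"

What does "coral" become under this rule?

mubgv

The shift depends on letter class: consonant t→d is +10, but vowel o→u is +6. The rule splits by letter class: vowels +6, consonants +10.
Applying it to coral: c(cons)+10=m, o(vowel)+6=u, r(cons)+10=b, a(vowel)+6=g, l(cons)+10=v.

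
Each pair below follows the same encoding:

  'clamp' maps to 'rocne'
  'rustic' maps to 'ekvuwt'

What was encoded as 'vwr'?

put

The output letters match the input read backwards, each shifted +2: clamp reversed is pmalc. The word is reversed, then every letter is shifted forward by 2.
Undoing it on vwr: shift back: v−2=t, w−2=u, r−2=p → tup; then reverse → put.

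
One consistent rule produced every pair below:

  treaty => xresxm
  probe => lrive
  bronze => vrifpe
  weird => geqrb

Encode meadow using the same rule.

cesbig

t(19)→x(23) and r(17)→r(17) fit y≡3x+18 (mod 26); the inverse of 3 mod 26 is 9. Each letter's alphabet position (a=0..z=25) is mapped through 3·x+18 mod 26 — an affine cipher.
For meadow: m(12)→3·12+18≡2=c; e(4)→3·4+18≡4=e; a(0)→3·0+18≡18=s; d(3)→3·3+18≡1=b; o(14)→3·14+18≡8=i; w(22)→3·22+18≡6=g (all mod 26).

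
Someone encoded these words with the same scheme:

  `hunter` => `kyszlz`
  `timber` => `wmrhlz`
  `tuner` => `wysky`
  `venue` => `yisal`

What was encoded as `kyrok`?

Letter i (0-indexed) is shifted by i+3, so successive shifts are 3, 4, 5, ….
Undoing it on kyrok: k−3=h, y−4=u, r−5=m, o−6=i, k−7=d.

humid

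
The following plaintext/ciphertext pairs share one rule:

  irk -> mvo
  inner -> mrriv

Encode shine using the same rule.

It's a constant shift of +4 (ROT4).
For shine: s+4=w, h+4=l, i+4=m, n+4=r, e+4=i.

wlmri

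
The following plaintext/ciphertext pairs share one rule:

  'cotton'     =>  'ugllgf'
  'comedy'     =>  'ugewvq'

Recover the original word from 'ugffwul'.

connect

Compare letters: c→u is +18, o→g is +18, t→l is +18 — a constant shift. This is a Caesar cipher with shift 18.
Decoding ugffwul: u−18=c, g−18=o, f−18=n, f−18=n, w−18=e, u−18=c, l−18=t.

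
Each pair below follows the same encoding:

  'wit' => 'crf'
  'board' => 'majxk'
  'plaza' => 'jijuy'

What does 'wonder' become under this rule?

anmwxf

The output letters match the input read backwards, each shifted +9: wit reversed is tiw. Read the word backwards and shift each letter +9.
Applying it to wonder: reverse → rednow; then shift: r+9=a, e+9=n, d+9=m, n+9=w, o+9=x, w+9=f.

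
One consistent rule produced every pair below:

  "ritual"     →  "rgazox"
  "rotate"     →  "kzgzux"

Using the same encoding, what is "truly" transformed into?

The word is reversed, then every letter is shifted forward by 6.
For truly: reverse → ylurt; then shift: y+6=e, l+6=r, u+6=a, r+6=x, t+6=z.

eraxz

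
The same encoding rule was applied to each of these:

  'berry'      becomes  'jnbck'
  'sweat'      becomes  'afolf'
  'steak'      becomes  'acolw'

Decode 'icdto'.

attic

In berry: b→j is +8, e→n is +9, r→b is +10, r→c is +11 — the shift increases by 1 each position. Each letter shifts forward by (position + 8), i.e. 8, 9, 10, … — the shift grows by one for each successive letter.
Undoing it on icdto: i−8=a, c−9=t, d−10=t, t−11=i, o−12=c.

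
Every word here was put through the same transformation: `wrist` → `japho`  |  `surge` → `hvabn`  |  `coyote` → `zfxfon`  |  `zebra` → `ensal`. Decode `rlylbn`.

w(22)→j(9) and r(17)→a(0) fit y≡7x+11 (mod 26); the inverse of 7 mod 26 is 15. Treating letters as 0–25, the rule is x ↦ 7x + 11 (mod 26).
Undoing it on rlylbn: r(17)→15·(17−11)≡12=m; l(11)→15·(11−11)≡0=a; y(24)→15·(24−11)≡13=n; l(11)→15·(11−11)≡0=a; b(1)→15·(1−11)≡6=g; n(13)→15·(13−11)≡4=e (all mod 26).

manage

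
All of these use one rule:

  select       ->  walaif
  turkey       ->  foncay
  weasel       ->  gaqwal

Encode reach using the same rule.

s(18)→w(22) and e(4)→a(0) fit y≡9x+16 (mod 26); the inverse of 9 mod 26 is 3. This is an affine cipher: with a=0,…,z=25, each position x becomes (9x+16) mod 26.
For reach: r(17)→9·17+16≡13=n; e(4)→9·4+16≡0=a; a(0)→9·0+16≡16=q; c(2)→9·2+16≡8=i; h(7)→9·7+16≡1=b (all mod 26).

naqib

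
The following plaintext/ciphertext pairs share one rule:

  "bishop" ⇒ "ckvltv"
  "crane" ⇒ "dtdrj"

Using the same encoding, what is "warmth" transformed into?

In bishop: b→c is +1, i→k is +2, s→v is +3, h→l is +4 — the shift increases by 1 each position. Letter i (0-indexed) is shifted by i+1, so successive shifts are 1, 2, 3, ….
On warmth: w+1=x, a+2=c, r+3=u, m+4=q, t+5=y, h+6=n.

xcuqyn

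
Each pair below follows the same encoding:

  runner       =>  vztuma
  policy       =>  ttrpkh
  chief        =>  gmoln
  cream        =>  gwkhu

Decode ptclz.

lower

In runner: r→v is +4, u→z is +5, n→t is +6, n→u is +7 — the shift increases by 1 each position. The shift increases by 1 at each position, starting from +4: 4, 5, 6, ….
Reversing it on ptclz: p−4=l, t−5=o, c−6=w, l−7=e, z−8=r.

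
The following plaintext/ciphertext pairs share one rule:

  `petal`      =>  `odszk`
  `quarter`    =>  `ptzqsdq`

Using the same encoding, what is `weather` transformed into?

vdzsgdq

Every letter moves 25 places later in the alphabet, wrapping around z→a.
On weather: w+25=v, e+25=d, a+25=z, t+25=s, h+25=g, e+25=d, r+25=q.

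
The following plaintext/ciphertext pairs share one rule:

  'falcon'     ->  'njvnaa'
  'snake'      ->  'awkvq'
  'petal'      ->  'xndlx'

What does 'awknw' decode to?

snack

In falcon: f→n is +8, a→j is +9, l→v is +10, c→n is +11 — the shift increases by 1 each position. Letter i (0-indexed) is shifted by i+8, so successive shifts are 8, 9, 10, ….
Undoing it on awknw: a−8=s, w−9=n, k−10=a, n−11=c, w−12=k.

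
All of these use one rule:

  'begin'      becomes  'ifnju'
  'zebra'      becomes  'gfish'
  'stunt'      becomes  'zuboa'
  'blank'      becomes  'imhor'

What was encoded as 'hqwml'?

Shifts by position in begin: pos 0: b→i (+7), pos 1: e→f (+1), pos 2: g→n (+7), pos 3: i→j (+1) — repeating every 2. The shifts repeat in a cycle of length 2: positions 0,1,… shift by +7, +1, then the pattern repeats.
Undoing it on hqwml: h−7=a, q−1=p, w−7=p, m−1=l, l−7=e.

apple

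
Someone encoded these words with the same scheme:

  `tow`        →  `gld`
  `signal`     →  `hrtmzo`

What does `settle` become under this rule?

hvggov

Each pair mirrors across the alphabet (t↔g, o↔l, w↔d): positions sum to 25. This is the alphabet-reversal cipher (Atbash): a becomes z, b becomes y, etc.
On settle: s↔h, e↔v, t↔g, t↔g, l↔o, e↔v.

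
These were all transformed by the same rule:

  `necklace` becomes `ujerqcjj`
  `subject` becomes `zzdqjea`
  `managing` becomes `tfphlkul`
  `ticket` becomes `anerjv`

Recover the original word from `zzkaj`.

suite

Shifts by position in necklace: pos 0: n→u (+7), pos 1: e→j (+5), pos 2: c→e (+2), pos 3: k→r (+7), pos 4: l→q (+5), pos 5: a→c (+2) — repeating every 3. A repeating key of period 3 is used — shifts +7, +5, +2 over and over.
Decoding zzkaj: z−7=s, z−5=u, k−2=i, a−7=t, j−5=e.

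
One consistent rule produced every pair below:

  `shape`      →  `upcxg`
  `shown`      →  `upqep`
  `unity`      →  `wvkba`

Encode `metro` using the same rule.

Shifts by position in shape: pos 0: s→u (+2), pos 1: h→p (+8), pos 2: a→c (+2), pos 3: p→x (+8) — repeating every 2. It's a Vigenère-style cipher with numeric key [2,8]: position i shifts by key[i mod 2].
For metro: m+2=o, e+8=m, t+2=v, r+8=z, o+2=q.

omvzq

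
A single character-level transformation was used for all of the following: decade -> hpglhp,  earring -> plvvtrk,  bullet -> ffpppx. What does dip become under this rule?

Vowels shift forward by 11 and consonants shift forward by 4.
Applying it to dip: d(cons)+4=h, i(vowel)+11=t, p(cons)+4=t.

htt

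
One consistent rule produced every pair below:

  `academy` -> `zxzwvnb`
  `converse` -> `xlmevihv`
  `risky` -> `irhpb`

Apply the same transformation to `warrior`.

dziirli

Each pair mirrors across the alphabet (a↔z, c↔x, a↔z): positions sum to 25. Each letter is replaced by its mirror in the alphabet: a↔z, b↔y, c↔x, and so on (the Atbash cipher).
Applying it to warrior: w↔d, a↔z, r↔i, r↔i, i↔r, o↔l, r↔i.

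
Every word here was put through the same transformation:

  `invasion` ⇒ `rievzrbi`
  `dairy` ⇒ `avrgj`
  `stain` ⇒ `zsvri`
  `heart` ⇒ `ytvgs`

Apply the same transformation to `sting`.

i(8)→r(17) and n(13)→i(8) fit y≡19x+21 (mod 26); the inverse of 19 mod 26 is 11. Treating letters as 0–25, the rule is x ↦ 19x + 21 (mod 26).
On sting: s(18)→19·18+21≡25=z; t(19)→19·19+21≡18=s; i(8)→19·8+21≡17=r; n(13)→19·13+21≡8=i; g(6)→19·6+21≡5=f (all mod 26).

zsrif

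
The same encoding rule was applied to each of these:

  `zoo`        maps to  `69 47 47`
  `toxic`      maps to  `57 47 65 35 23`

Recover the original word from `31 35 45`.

gin

z(#26)→69 and o(#15)→47: differences scale by 2, so n = 2·pos + 17. The formula is n = 2×(alphabet index, a=1) + 17.
Reversing it on 31 35 45: 31→(31−17)÷2=7=g, 35→(35−17)÷2=9=i, 45→(45−17)÷2=14=n.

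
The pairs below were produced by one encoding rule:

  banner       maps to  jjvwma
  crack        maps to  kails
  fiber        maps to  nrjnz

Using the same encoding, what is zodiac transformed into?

hxlril

Shifts by position in banner: pos 0: b→j (+8), pos 1: a→j (+9), pos 2: n→v (+8), pos 3: n→w (+9) — repeating every 2. The shifts repeat in a cycle of length 2: positions 0,1,… shift by +8, +9, then the pattern repeats.
Applying it to zodiac: z+8=h, o+9=x, d+8=l, i+9=r, a+8=i, c+9=l.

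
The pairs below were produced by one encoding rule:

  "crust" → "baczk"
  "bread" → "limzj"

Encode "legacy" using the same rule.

gkiomt

The output letters match the input read backwards, each shifted +8: crust reversed is tsurc. Read the word backwards and shift each letter +8.
For legacy: reverse → ycagel; then shift: y+8=g, c+8=k, a+8=i, g+8=o, e+8=m, l+8=t.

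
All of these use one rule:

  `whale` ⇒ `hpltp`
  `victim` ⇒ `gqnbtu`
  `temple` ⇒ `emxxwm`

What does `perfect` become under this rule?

Shifts by position in whale: pos 0: w→h (+11), pos 1: h→p (+8), pos 2: a→l (+11), pos 3: l→t (+8) — repeating every 2. A repeating key of period 2 is used — shifts +11, +8 over and over.
Applying it to perfect: p+11=a, e+8=m, r+11=c, f+8=n, e+11=p, c+8=k, t+11=e.

amcnpke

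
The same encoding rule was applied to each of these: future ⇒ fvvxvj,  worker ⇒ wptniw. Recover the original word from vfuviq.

vessel

Letter i (0-indexed) is shifted by i+0, so successive shifts are 0, 1, 2, ….
Undoing it on vfuviq: v−0=v, f−1=e, u−2=s, v−3=s, i−4=e, q−5=l.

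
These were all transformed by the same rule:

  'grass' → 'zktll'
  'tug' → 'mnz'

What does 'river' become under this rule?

Every letter moves 19 places later in the alphabet, wrapping around z→a.
For river: r+19=k, i+19=b, v+19=o, e+19=x, r+19=k.

kboxk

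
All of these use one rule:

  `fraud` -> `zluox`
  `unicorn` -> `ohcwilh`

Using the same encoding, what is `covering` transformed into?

Compare letters: f→z is +20, r→l is +20, a→u is +20 — a constant shift. Every letter moves 20 places later in the alphabet, wrapping around z→a.
Applying it to covering: c+20=w, o+20=i, v+20=p, e+20=y, r+20=l, i+20=c, n+20=h, g+20=a.

wipylcha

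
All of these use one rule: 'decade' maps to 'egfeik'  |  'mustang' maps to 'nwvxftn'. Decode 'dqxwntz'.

cousins

In decade: d→e is +1, e→g is +2, c→f is +3, a→e is +4 — the shift increases by 1 each position. Letter i (0-indexed) is shifted by i+1, so successive shifts are 1, 2, 3, ….
Reversing it on dqxwntz: d−1=c, q−2=o, x−3=u, w−4=s, n−5=i, t−6=n, z−7=s.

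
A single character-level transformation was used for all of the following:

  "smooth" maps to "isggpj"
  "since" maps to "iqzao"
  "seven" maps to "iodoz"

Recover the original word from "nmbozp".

s(18)→i(8) and m(12)→s(18) fit y≡7x+12 (mod 26); the inverse of 7 mod 26 is 15. This is an affine cipher: with a=0,…,z=25, each position x becomes (7x+12) mod 26.
Decoding nmbozp: n(13)→15·(13−12)≡15=p; m(12)→15·(12−12)≡0=a; b(1)→15·(1−12)≡17=r; o(14)→15·(14−12)≡4=e; z(25)→15·(25−12)≡13=n; p(15)→15·(15−12)≡19=t (all mod 26).

parent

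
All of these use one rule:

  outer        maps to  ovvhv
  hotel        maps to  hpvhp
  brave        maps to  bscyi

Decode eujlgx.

In outer: o→o is +0, u→v is +1, t→v is +2, e→h is +3 — the shift increases by 1 each position. Each letter shifts forward by its position index (0, 1, 2, …) — the shift grows by one for each successive letter.
Reversing it on eujlgx: e−0=e, u−1=t, j−2=h, l−3=i, g−4=c, x−5=s.

ethics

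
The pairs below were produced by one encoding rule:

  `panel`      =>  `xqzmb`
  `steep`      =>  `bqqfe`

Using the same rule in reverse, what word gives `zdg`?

urn

Two steps: reverse the string, then apply a Caesar shift of +12.
Reversing it on zdg: shift back: z−12=n, d−12=r, g−12=u → nru; then reverse → urn.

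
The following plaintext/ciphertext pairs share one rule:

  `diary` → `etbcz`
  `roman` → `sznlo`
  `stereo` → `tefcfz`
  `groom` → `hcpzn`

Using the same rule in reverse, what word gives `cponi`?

Shifts by position in diary: pos 0: d→e (+1), pos 1: i→t (+11), pos 2: a→b (+1), pos 3: r→c (+11) — repeating every 2. A repeating key of period 2 is used — shifts +1, +11 over and over.
Decoding cponi: c−1=b, p−11=e, o−1=n, n−11=c, i−1=h.

bench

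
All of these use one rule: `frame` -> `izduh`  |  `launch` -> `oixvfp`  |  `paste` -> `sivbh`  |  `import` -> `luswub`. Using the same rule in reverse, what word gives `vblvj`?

It's a Vigenère-style cipher with numeric key [3,8]: position i shifts by key[i mod 2].
Reversing it on vblvj: v−3=s, b−8=t, l−3=i, v−8=n, j−3=g.

sting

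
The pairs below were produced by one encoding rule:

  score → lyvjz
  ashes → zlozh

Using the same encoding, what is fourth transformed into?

Read the word backwards and shift each letter +7.
For fourth: reverse → htruof; then shift: h+7=o, t+7=a, r+7=y, u+7=b, o+7=v, f+7=m.

oaybvm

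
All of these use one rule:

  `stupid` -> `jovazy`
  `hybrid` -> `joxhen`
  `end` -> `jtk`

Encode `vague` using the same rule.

The output letters match the input read backwards, each shifted +6: stupid reversed is diputs. Two steps: reverse the string, then apply a Caesar shift of +6.
Applying it to vague: reverse → eugav; then shift: e+6=k, u+6=a, g+6=m, a+6=g, v+6=b.

kamgb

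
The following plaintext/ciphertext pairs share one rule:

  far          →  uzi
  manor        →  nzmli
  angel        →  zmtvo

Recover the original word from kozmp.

plank

Each pair mirrors across the alphabet (f↔u, a↔z, r↔i): positions sum to 25. Each letter is replaced by its mirror in the alphabet: a↔z, b↔y, c↔x, and so on (the Atbash cipher).
Reversing it on kozmp: k↔p, o↔l, z↔a, m↔n, p↔k.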